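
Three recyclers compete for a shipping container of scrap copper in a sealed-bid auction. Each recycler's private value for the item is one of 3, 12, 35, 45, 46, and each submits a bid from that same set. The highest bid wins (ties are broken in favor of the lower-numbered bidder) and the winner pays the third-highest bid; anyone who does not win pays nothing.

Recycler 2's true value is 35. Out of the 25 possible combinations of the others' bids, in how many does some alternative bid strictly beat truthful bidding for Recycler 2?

Others bid (3, 45): truth gives 0; bid 45 gives 32 > 0. Violating.
Others bid (3, 46): truth gives 0; bid 46 gives 32 > 0. Violating.
Others bid (12, 45): truth gives 0; bid 45 gives 23 > 0. Violating.
Others bid (12, 46): truth gives 0; bid 46 gives 23 > 0. Violating.
Others bid (3, 3): truth gives 32; no alternative beats it.
Others bid (3, 12): truth gives 32; no alternative beats it.
(Checking all 25 profiles: 8 have a profitable deviation, 17 do not.)

8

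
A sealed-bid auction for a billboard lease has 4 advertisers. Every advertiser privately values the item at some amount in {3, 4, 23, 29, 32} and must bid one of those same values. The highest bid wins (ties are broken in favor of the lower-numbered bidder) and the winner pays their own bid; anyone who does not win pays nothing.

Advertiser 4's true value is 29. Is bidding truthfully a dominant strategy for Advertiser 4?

No

Consider the case where Advertiser 1 bids 3, Advertiser 2 bids 3 and Advertiser 3 bids 3.
Truthful bid 29: wins, pays 29, utility 29 - 29 = 0.
Bid 4 instead: wins, pays 4, utility 29 - 4 = 25.
Since 25 > 0, bidding 4 is strictly better here, so truthful bidding is not dominant.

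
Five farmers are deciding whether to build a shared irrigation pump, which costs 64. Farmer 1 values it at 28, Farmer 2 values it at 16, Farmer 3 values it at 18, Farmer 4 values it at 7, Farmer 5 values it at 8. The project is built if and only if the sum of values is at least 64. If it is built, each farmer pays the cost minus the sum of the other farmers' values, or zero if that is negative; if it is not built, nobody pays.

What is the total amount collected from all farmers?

23

Total value 77 ≥ cost 64, so it is built.
Farmer 1: others sum to 49; max(0, 64 - 49) = 15.
Farmer 2: others sum to 61; max(0, 64 - 61) = 3.
Farmer 3: others sum to 59; max(0, 64 - 59) = 5.
Farmer 4: others sum to 70; max(0, 64 - 70) = 0.
Farmer 5: others sum to 69; max(0, 64 - 69) = 0.
Total collected = 15 + 3 + 5 + 0 + 0 = 23.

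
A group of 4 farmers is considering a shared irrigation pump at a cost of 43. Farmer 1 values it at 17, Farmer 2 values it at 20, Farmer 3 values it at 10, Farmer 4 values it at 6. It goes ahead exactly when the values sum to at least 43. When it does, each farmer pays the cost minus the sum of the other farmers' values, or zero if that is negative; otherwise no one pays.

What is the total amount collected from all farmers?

Total value 53 ≥ cost 43, so it is built.
Farmer 1: others sum to 36; max(0, 43 - 36) = 7.
Farmer 2: others sum to 33; max(0, 43 - 33) = 10.
Farmer 3: others sum to 43; max(0, 43 - 43) = 0.
Farmer 4: others sum to 47; max(0, 43 - 47) = 0.
Total collected = 7 + 10 + 0 + 0 = 17.

17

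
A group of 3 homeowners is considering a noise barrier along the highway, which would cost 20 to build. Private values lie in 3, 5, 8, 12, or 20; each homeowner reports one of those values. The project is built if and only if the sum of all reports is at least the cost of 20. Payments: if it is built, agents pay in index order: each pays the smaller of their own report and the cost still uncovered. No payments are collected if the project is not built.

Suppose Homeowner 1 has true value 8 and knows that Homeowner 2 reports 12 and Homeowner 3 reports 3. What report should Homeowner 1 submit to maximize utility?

Report 3: project not built, utility 0.
Report 5: project built, pays 5, utility 8 - 5 = 3.
Report 8: project built, pays 8, utility 8 - 8 = 0.
Report 12: project built, pays 12, utility 8 - 12 = -4.
Report 20: project built, pays 20, utility 8 - 20 = -12.
The best choice is 5 with utility 3.

5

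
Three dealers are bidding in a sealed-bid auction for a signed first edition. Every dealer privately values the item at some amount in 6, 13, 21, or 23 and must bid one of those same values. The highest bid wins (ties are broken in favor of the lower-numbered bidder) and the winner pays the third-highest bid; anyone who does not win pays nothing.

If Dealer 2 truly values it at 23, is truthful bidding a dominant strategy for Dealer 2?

Yes

Check each profile of the others' bids and compare truth against every alternative bid.
Others bid (6, 23): truth gives 17, best alternative gives 0.
Others bid (21, 6): truth gives 17, best alternative gives 0.
Others bid (13, 23): truth gives 10, best alternative gives 0.
Others bid (21, 13): truth gives 10, best alternative gives 0.
Others bid (21, 21): truth gives 2, best alternative gives 0.
Others bid (21, 23): truth gives 2, best alternative gives 0.
(Remaining 10 profiles checked similarly; truth is weakly best in each.)
In every case the truthful bid is at least as good as any alternative, so it is a dominant strategy.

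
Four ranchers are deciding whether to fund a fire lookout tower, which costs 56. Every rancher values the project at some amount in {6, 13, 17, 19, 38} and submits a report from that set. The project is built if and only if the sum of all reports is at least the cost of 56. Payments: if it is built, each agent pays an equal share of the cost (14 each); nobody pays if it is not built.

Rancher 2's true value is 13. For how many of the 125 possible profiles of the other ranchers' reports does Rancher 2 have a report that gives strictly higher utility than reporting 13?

Others report (6, 19, 19): truth gives -1; report 6 gives 0 > -1. Violating.
Others report (13, 13, 17): truth gives -1; report 6 gives 0 > -1. Violating.
Others report (13, 13, 19): truth gives -1; report 6 gives 0 > -1. Violating.
Others report (13, 17, 13): truth gives -1; report 6 gives 0 > -1. Violating.
Others report (6, 6, 6): truth gives 0; no alternative beats it.
Others report (6, 6, 13): truth gives 0; no alternative beats it.
(Checking all 125 profiles: 18 have a profitable deviation, 107 do not.)

18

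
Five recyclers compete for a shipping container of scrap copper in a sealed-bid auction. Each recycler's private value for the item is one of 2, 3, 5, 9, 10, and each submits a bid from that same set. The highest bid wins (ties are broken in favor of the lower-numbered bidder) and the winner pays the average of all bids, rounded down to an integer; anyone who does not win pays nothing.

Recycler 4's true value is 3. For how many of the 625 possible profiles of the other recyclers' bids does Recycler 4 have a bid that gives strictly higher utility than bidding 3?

Others bid (2, 2, 3, 2): truth gives 0; bid 5 gives 1 > 0. Violating.
Others bid (2, 3, 2, 2): truth gives 0; bid 5 gives 1 > 0. Violating.
Others bid (3, 2, 2, 2): truth gives 0; bid 5 gives 1 > 0. Violating.
Others bid (2, 2, 2, 2): truth gives 1; no alternative beats it.
Others bid (2, 2, 2, 3): truth gives 1; no alternative beats it.
(Checking all 625 profiles: 3 have a profitable deviation, 622 do not.)

3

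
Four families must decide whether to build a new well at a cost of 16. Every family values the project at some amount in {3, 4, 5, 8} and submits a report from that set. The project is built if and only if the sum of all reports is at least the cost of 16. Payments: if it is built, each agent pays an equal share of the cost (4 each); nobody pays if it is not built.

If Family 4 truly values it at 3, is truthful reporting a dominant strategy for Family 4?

Check each profile of the others' reports and compare truth against every alternative report.
Others report (3, 4, 5): truth gives 0, best alternative gives -1.
Others report (3, 5, 4): truth gives 0, best alternative gives -1.
Others report (4, 3, 5): truth gives 0, best alternative gives -1.
Others report (4, 4, 4): truth gives 0, best alternative gives -1.
Others report (4, 5, 3): truth gives 0, best alternative gives -1.
Others report (5, 3, 4): truth gives 0, best alternative gives -1.
(Remaining 58 profiles checked similarly; truth is weakly best in each.)
In every case the truthful report is at least as good as any alternative, so it is a dominant strategy.

Yes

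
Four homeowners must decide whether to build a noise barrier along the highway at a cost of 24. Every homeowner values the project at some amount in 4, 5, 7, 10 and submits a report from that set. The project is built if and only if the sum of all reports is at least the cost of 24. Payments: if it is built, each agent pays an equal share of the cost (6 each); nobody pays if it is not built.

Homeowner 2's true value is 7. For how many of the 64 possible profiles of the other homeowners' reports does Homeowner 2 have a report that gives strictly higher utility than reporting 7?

13

Others report (4, 4, 7): truth gives 0; report 10 gives 1 > 0. Violating.
Others report (4, 5, 5): truth gives 0; report 10 gives 1 > 0. Violating.
Others report (4, 5, 7): truth gives 0; report 10 gives 1 > 0. Violating.
Others report (4, 7, 4): truth gives 0; report 10 gives 1 > 0. Violating.
Others report (4, 4, 4): truth gives 0; no alternative beats it.
Others report (4, 4, 5): truth gives 0; no alternative beats it.
(Checking all 64 profiles: 13 have a profitable deviation, 51 do not.)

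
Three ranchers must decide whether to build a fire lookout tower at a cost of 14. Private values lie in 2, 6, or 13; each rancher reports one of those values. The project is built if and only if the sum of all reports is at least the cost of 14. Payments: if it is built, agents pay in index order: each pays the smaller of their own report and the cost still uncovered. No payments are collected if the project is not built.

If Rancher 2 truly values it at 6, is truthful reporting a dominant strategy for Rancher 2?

Consider the case where Rancher 1 reports 2 and Rancher 3 reports 13.
Truthful report 6: project built, pays 6, utility 6 - 6 = 0.
Report 2 instead: project built, pays 2, utility 6 - 2 = 4.
Since 4 > 0, reporting 2 is strictly better here, so truthful reporting is not dominant.

No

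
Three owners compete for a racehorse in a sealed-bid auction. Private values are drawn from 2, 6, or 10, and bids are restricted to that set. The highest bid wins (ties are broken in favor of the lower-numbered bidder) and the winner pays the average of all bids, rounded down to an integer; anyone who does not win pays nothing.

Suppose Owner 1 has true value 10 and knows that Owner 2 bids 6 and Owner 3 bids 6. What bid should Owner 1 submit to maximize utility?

6

Bid 2: loses, pays 0, utility 0.
Bid 6: wins, pays 6, utility 10 - 6 = 4.
Bid 10: wins, pays 7, utility 10 - 7 = 3.
The best choice is 6 with utility 4.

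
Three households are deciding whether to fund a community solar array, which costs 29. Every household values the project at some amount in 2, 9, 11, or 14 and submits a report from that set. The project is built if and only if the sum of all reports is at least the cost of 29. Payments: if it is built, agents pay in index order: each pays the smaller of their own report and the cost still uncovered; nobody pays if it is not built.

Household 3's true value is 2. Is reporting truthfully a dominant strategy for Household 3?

Check each profile of the others' reports and compare truth against every alternative report.
Others report (9, 11): truth gives 0, best alternative gives -7.
Others report (11, 9): truth gives 0, best alternative gives -7.
Others report (11, 11): truth gives 0, best alternative gives -5.
Others report (9, 14): truth gives 0, best alternative gives -4.
Others report (14, 9): truth gives 0, best alternative gives -4.
Others report (11, 14): truth gives 0, best alternative gives -2.
(Remaining 10 profiles checked similarly; truth is weakly best in each.)
In every case the truthful report is at least as good as any alternative, so it is a dominant strategy.

Yes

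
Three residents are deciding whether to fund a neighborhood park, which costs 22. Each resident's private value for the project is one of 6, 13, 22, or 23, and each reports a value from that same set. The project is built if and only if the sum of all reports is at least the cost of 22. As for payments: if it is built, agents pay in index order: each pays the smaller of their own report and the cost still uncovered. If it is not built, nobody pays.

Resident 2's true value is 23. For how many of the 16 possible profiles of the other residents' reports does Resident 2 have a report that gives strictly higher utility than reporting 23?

Others report (6, 6): truth gives 7; report 13 gives 10 > 7. Violating.
Others report (6, 13): truth gives 7; report 6 gives 17 > 7. Violating.
Others report (6, 22): truth gives 7; report 6 gives 17 > 7. Violating.
Others report (6, 23): truth gives 7; report 6 gives 17 > 7. Violating.
Others report (22, 6): truth gives 23; no alternative beats it.
Others report (22, 13): truth gives 23; no alternative beats it.
(Checking all 16 profiles: 8 have a profitable deviation, 8 do not.)

8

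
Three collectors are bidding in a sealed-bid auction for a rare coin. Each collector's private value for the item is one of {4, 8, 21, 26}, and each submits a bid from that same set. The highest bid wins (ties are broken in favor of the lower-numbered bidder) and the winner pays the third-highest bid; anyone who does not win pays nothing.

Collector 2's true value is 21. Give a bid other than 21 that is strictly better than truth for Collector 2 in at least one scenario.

26

Suppose Collector 1 bids 4 and Collector 3 bids 26.
Bid 21: loses, pays 0, utility 0.
Bid 26: wins, pays 4, utility 21 - 4 = 17.
So bidding 26 beats truth here (17 > 0).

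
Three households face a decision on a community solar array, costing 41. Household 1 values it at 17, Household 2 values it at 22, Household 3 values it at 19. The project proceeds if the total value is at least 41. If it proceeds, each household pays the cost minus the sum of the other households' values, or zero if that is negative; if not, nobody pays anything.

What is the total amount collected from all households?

7

Total value 58 ≥ cost 41, so it is built.
Household 1: others sum to 41; max(0, 41 - 41) = 0.
Household 2: others sum to 36; max(0, 41 - 36) = 5.
Household 3: others sum to 39; max(0, 41 - 39) = 2.
Total collected = 0 + 5 + 2 = 7.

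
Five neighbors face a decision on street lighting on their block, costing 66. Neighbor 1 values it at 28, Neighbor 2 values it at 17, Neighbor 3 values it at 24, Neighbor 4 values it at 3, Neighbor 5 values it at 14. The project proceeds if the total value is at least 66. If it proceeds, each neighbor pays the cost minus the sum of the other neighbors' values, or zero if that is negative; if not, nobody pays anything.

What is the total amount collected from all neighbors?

Total value 86 ≥ cost 66, so it is built.
Neighbor 1: others sum to 58; max(0, 66 - 58) = 8.
Neighbor 2: others sum to 69; max(0, 66 - 69) = 0.
Neighbor 3: others sum to 62; max(0, 66 - 62) = 4.
Neighbor 4: others sum to 83; max(0, 66 - 83) = 0.
Neighbor 5: others sum to 72; max(0, 66 - 72) = 0.
Total collected = 8 + 0 + 4 + 0 + 0 = 12.

12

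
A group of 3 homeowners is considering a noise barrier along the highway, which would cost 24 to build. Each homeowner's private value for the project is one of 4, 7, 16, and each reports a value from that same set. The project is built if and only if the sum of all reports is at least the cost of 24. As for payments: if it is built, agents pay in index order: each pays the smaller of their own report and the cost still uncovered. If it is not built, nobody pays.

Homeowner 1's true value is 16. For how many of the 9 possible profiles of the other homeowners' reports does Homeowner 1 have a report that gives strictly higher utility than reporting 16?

Others report (4, 16): truth gives 0; report 4 gives 12 > 0. Violating.
Others report (7, 16): truth gives 0; report 4 gives 12 > 0. Violating.
Others report (16, 4): truth gives 0; report 4 gives 12 > 0. Violating.
Others report (16, 7): truth gives 0; report 4 gives 12 > 0. Violating.
Others report (4, 4): truth gives 0; no alternative beats it.
Others report (4, 7): truth gives 0; no alternative beats it.
(Checking all 9 profiles: 5 have a profitable deviation, 4 do not.)

5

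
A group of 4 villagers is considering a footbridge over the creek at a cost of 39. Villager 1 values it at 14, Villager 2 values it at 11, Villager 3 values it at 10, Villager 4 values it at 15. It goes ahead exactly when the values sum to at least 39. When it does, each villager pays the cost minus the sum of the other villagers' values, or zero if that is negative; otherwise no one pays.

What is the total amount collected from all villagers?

7

Total value 50 ≥ cost 39, so it is built.
Villager 1: others sum to 36; max(0, 39 - 36) = 3.
Villager 2: others sum to 39; max(0, 39 - 39) = 0.
Villager 3: others sum to 40; max(0, 39 - 40) = 0.
Villager 4: others sum to 35; max(0, 39 - 35) = 4.
Total collected = 3 + 0 + 0 + 4 = 7.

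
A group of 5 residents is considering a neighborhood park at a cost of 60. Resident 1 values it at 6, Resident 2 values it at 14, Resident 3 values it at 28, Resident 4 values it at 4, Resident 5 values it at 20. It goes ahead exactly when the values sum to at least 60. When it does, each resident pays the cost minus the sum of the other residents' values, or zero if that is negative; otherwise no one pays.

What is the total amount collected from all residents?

Total value 72 ≥ cost 60, so it is built.
Resident 1: others sum to 66; max(0, 60 - 66) = 0.
Resident 2: others sum to 58; max(0, 60 - 58) = 2.
Resident 3: others sum to 44; max(0, 60 - 44) = 16.
Resident 4: others sum to 68; max(0, 60 - 68) = 0.
Resident 5: others sum to 52; max(0, 60 - 52) = 8.
Total collected = 0 + 2 + 16 + 0 + 8 = 26.

26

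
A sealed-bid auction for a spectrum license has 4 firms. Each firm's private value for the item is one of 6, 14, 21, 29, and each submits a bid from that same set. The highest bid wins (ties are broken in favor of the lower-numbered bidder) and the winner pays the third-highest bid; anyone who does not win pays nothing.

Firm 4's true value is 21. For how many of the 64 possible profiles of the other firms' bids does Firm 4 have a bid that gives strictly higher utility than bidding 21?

12

Others bid (6, 6, 21): truth gives 0; bid 29 gives 15 > 0. Violating.
Others bid (6, 14, 21): truth gives 0; bid 29 gives 7 > 0. Violating.
Others bid (6, 21, 6): truth gives 0; bid 29 gives 15 > 0. Violating.
Others bid (6, 21, 14): truth gives 0; bid 29 gives 7 > 0. Violating.
Others bid (6, 6, 6): truth gives 15; no alternative beats it.
Others bid (6, 6, 14): truth gives 15; no alternative beats it.
(Checking all 64 profiles: 12 have a profitable deviation, 52 do not.)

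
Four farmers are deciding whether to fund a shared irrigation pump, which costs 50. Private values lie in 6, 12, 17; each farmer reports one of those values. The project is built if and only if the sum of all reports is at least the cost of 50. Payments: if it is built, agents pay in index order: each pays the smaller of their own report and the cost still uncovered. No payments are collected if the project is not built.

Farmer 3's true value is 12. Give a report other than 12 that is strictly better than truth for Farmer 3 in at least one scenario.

6

Suppose Farmer 1 reports 12, Farmer 2 reports 17 and Farmer 4 reports 17.
Report 12: project built, pays 12, utility 12 - 12 = 0.
Report 6: project built, pays 6, utility 12 - 6 = 6.
So reporting 6 beats truth here (6 > 0).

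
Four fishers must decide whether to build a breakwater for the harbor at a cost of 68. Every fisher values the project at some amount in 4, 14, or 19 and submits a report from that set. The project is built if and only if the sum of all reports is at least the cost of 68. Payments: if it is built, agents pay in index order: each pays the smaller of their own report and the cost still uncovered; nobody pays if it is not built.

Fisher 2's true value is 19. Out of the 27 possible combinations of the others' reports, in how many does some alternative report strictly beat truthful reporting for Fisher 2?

1

Others report (19, 19, 19): truth gives 0; report 14 gives 5 > 0. Violating.
Others report (4, 4, 4): truth gives 0; no alternative beats it.
Others report (4, 4, 14): truth gives 0; no alternative beats it.
(Checking all 27 profiles: 1 has a profitable deviation, 26 do not.)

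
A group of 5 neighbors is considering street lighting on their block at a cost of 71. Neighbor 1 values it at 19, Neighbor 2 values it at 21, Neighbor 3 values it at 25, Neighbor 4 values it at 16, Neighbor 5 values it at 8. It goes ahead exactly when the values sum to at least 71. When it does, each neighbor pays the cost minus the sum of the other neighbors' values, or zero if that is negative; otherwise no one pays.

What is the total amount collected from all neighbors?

Total value 89 ≥ cost 71, so it is built.
Neighbor 1: others sum to 70; max(0, 71 - 70) = 1.
Neighbor 2: others sum to 68; max(0, 71 - 68) = 3.
Neighbor 3: others sum to 64; max(0, 71 - 64) = 7.
Neighbor 4: others sum to 73; max(0, 71 - 73) = 0.
Neighbor 5: others sum to 81; max(0, 71 - 81) = 0.
Total collected = 1 + 3 + 7 + 0 + 0 = 11.

11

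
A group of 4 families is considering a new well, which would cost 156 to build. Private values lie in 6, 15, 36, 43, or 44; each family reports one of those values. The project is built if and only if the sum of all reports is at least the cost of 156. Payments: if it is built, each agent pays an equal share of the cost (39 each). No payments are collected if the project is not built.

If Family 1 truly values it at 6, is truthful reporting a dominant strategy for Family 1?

Check each profile of the others' reports and compare truth against every alternative report.
Others report (6, 6, 6): truth gives 0, best alternative gives 0.
Others report (6, 6, 15): truth gives 0, best alternative gives 0.
Others report (6, 6, 36): truth gives 0, best alternative gives 0.
Others report (6, 6, 43): truth gives 0, best alternative gives 0.
Others report (6, 6, 44): truth gives 0, best alternative gives 0.
Others report (6, 15, 6): truth gives 0, best alternative gives 0.
(Remaining 119 profiles checked similarly; truth is weakly best in each.)
In every case the truthful report is at least as good as any alternative, so it is a dominant strategy.

Yes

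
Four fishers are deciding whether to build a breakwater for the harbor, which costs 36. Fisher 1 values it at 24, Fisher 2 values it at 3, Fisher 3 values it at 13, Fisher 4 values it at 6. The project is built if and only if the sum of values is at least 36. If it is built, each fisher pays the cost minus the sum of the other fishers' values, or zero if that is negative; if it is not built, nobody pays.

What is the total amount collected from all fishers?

Total value 46 ≥ cost 36, so it is built.
Fisher 1: others sum to 22; max(0, 36 - 22) = 14.
Fisher 2: others sum to 43; max(0, 36 - 43) = 0.
Fisher 3: others sum to 33; max(0, 36 - 33) = 3.
Fisher 4: others sum to 40; max(0, 36 - 40) = 0.
Total collected = 14 + 0 + 3 + 0 = 17.

17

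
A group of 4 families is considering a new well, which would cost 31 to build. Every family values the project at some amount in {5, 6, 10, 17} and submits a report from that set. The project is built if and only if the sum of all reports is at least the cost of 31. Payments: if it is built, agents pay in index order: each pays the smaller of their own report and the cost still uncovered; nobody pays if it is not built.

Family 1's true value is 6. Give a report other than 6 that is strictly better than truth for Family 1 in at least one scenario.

5

Suppose Family 2 reports 5, Family 3 reports 5 and Family 4 reports 17.
Report 6: project built, pays 6, utility 6 - 6 = 0.
Report 5: project built, pays 5, utility 6 - 5 = 1.
So reporting 5 beats truth here (1 > 0).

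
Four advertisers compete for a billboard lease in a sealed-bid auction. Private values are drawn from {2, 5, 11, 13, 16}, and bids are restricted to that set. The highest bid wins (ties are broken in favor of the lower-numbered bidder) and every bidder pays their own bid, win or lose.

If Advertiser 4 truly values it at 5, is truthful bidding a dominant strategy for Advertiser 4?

No

Consider the case where Advertiser 1 bids 2, Advertiser 2 bids 2 and Advertiser 3 bids 5.
Truthful bid 5: loses but pays 5, utility -5.
Bid 2 instead: loses but pays 2, utility -2.
Since -2 > -5, bidding 2 is strictly better here, so truthful bidding is not dominant.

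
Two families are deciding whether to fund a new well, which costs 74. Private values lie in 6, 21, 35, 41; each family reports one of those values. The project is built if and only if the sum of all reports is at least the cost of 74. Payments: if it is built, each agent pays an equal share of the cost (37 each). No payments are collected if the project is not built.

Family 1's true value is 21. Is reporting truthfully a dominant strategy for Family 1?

Yes

Check each profile of the others' reports and compare truth against every alternative report.
Others report (6): truth gives 0, best alternative gives 0.
Others report (21): truth gives 0, best alternative gives 0.
Others report (35): truth gives 0, best alternative gives 0.
Others report (41): truth gives 0, best alternative gives 0.
In every case the truthful report is at least as good as any alternative, so it is a dominant strategy.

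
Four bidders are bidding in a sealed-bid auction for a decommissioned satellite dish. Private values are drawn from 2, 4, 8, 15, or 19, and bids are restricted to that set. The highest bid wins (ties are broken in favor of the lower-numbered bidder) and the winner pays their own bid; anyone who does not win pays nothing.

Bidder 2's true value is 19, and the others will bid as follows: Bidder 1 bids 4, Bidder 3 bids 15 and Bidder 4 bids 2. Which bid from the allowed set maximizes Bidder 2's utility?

Bid 2: loses, pays 0, utility 0.
Bid 4: loses, pays 0, utility 0.
Bid 8: loses, pays 0, utility 0.
Bid 15: wins, pays 15, utility 19 - 15 = 4.
Bid 19: wins, pays 19, utility 19 - 19 = 0.
The best choice is 15 with utility 4.

15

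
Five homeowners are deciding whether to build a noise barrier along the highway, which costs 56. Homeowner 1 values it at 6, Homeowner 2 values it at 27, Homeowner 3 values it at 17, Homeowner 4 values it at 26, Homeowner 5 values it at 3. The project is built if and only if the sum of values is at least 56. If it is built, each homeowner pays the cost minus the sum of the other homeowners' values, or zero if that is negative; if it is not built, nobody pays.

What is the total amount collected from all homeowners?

7

Total value 79 ≥ cost 56, so it is built.
Homeowner 1: others sum to 73; max(0, 56 - 73) = 0.
Homeowner 2: others sum to 52; max(0, 56 - 52) = 4.
Homeowner 3: others sum to 62; max(0, 56 - 62) = 0.
Homeowner 4: others sum to 53; max(0, 56 - 53) = 3.
Homeowner 5: others sum to 76; max(0, 56 - 76) = 0.
Total collected = 0 + 4 + 0 + 3 + 0 = 7.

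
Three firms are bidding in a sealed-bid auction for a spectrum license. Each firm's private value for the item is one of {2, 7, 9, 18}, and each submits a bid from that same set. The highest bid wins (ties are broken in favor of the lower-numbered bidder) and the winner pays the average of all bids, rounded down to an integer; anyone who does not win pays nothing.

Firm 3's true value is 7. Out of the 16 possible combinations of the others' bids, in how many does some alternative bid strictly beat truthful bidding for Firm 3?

2

Others bid (2, 7): truth gives 0; bid 9 gives 1 > 0. Violating.
Others bid (7, 2): truth gives 0; bid 9 gives 1 > 0. Violating.
Others bid (2, 2): truth gives 4; no alternative beats it.
Others bid (2, 9): truth gives 0; no alternative beats it.
(Checking all 16 profiles: 2 have a profitable deviation, 14 do not.)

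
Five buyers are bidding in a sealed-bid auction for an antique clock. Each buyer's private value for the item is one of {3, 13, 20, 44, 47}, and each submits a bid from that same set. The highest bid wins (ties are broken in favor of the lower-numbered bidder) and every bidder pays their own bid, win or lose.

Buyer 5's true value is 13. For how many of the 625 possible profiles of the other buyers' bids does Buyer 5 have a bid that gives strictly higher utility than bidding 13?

624

Others bid (3, 3, 3, 13): truth gives -13; bid 3 gives -3 > -13. Violating.
Others bid (3, 3, 3, 20): truth gives -13; bid 3 gives -3 > -13. Violating.
Others bid (3, 3, 3, 44): truth gives -13; bid 3 gives -3 > -13. Violating.
Others bid (3, 3, 3, 47): truth gives -13; bid 3 gives -3 > -13. Violating.
Others bid (3, 3, 3, 3): truth gives 0; no alternative beats it.
(Checking all 625 profiles: 624 have a profitable deviation, 1 does not.)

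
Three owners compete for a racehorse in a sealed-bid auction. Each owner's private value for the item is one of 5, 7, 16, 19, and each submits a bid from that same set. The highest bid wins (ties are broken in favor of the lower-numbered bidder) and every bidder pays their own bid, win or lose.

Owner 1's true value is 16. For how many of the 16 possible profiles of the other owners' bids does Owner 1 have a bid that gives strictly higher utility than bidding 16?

Others bid (5, 5): truth gives 0; bid 5 gives 11 > 0. Violating.
Others bid (5, 7): truth gives 0; bid 7 gives 9 > 0. Violating.
Others bid (5, 19): truth gives -16; bid 19 gives -3 > -16. Violating.
Others bid (7, 5): truth gives 0; bid 7 gives 9 > 0. Violating.
Others bid (5, 16): truth gives 0; no alternative beats it.
Others bid (7, 16): truth gives 0; no alternative beats it.
(Checking all 16 profiles: 11 have a profitable deviation, 5 do not.)

11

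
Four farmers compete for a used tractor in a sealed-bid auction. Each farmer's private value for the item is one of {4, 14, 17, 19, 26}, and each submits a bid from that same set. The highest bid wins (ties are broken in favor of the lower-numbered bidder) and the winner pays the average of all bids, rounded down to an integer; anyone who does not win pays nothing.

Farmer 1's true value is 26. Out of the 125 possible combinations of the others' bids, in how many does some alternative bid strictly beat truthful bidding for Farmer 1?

Others bid (4, 4, 4): truth gives 17; bid 4 gives 22 > 17. Violating.
Others bid (4, 4, 14): truth gives 14; bid 14 gives 17 > 14. Violating.
Others bid (4, 4, 17): truth gives 14; bid 17 gives 16 > 14. Violating.
Others bid (4, 4, 19): truth gives 13; bid 19 gives 15 > 13. Violating.
Others bid (4, 4, 26): truth gives 11; no alternative beats it.
Others bid (4, 14, 26): truth gives 9; no alternative beats it.
(Checking all 125 profiles: 64 have a profitable deviation, 61 do not.)

64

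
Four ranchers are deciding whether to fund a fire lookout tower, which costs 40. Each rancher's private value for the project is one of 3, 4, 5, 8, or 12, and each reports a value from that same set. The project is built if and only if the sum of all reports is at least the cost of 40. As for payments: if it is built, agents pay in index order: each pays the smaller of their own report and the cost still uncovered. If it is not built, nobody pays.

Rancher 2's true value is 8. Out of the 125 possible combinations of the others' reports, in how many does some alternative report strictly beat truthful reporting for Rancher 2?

Others report (12, 12, 12): truth gives 0; report 4 gives 4 > 0. Violating.
Others report (3, 3, 3): truth gives 0; no alternative beats it.
Others report (3, 3, 4): truth gives 0; no alternative beats it.
(Checking all 125 profiles: 1 has a profitable deviation, 124 do not.)

1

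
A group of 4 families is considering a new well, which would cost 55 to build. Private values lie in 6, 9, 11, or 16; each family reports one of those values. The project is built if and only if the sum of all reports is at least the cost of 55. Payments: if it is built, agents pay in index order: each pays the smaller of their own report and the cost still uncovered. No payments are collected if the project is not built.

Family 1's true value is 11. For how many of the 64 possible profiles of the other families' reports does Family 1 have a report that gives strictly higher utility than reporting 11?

1

Others report (16, 16, 16): truth gives 0; report 9 gives 2 > 0. Violating.
Others report (6, 6, 6): truth gives 0; no alternative beats it.
Others report (6, 6, 9): truth gives 0; no alternative beats it.
(Checking all 64 profiles: 1 has a profitable deviation, 63 do not.)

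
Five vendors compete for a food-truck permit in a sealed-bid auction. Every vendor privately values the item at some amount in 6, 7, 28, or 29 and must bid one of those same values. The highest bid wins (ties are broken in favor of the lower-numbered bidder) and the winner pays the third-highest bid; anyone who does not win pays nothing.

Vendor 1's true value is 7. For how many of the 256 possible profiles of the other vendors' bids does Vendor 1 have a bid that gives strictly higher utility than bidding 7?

8

Others bid (6, 6, 6, 28): truth gives 0; bid 28 gives 1 > 0. Violating.
Others bid (6, 6, 6, 29): truth gives 0; bid 29 gives 1 > 0. Violating.
Others bid (6, 6, 28, 6): truth gives 0; bid 28 gives 1 > 0. Violating.
Others bid (6, 6, 29, 6): truth gives 0; bid 29 gives 1 > 0. Violating.
Others bid (6, 6, 6, 6): truth gives 1; no alternative beats it.
Others bid (6, 6, 6, 7): truth gives 1; no alternative beats it.
(Checking all 256 profiles: 8 have a profitable deviation, 248 do not.)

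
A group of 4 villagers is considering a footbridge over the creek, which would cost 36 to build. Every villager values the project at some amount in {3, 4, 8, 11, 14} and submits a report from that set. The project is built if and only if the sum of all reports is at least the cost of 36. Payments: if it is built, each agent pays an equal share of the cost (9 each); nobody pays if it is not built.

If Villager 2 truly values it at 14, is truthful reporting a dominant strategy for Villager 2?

Yes

Check each profile of the others' reports and compare truth against every alternative report.
Others report (3, 8, 11): truth gives 5, best alternative gives 0.
Others report (3, 11, 8): truth gives 5, best alternative gives 0.
Others report (4, 4, 14): truth gives 5, best alternative gives 0.
Others report (4, 8, 11): truth gives 5, best alternative gives 0.
Others report (4, 11, 8): truth gives 5, best alternative gives 0.
Others report (4, 14, 4): truth gives 5, best alternative gives 0.
(Remaining 119 profiles checked similarly; truth is weakly best in each.)
In every case the truthful report is at least as good as any alternative, so it is a dominant strategy.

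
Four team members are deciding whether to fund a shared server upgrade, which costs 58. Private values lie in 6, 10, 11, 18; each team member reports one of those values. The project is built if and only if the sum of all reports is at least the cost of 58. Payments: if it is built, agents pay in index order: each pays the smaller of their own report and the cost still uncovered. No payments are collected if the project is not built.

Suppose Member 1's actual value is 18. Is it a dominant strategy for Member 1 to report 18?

Consider the case where Member 2 reports 11, Member 3 reports 18 and Member 4 reports 18.
Truthful report 18: project built, pays 18, utility 18 - 18 = 0.
Report 11 instead: project built, pays 11, utility 18 - 11 = 7.
Since 7 > 0, reporting 11 is strictly better here, so truthful reporting is not dominant.

No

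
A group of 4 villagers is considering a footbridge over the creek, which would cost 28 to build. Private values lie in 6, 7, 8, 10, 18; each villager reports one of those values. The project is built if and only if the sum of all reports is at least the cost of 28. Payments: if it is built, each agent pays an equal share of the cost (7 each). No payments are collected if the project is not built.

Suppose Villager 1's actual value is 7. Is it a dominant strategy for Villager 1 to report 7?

Check each profile of the others' reports and compare truth against every alternative report.
Others report (6, 6, 6): truth gives 0, best alternative gives 0.
Others report (6, 6, 7): truth gives 0, best alternative gives 0.
Others report (6, 6, 8): truth gives 0, best alternative gives 0.
Others report (6, 6, 10): truth gives 0, best alternative gives 0.
Others report (6, 6, 18): truth gives 0, best alternative gives 0.
Others report (6, 7, 6): truth gives 0, best alternative gives 0.
(Remaining 119 profiles checked similarly; truth is weakly best in each.)
In every case the truthful report is at least as good as any alternative, so it is a dominant strategy.

Yes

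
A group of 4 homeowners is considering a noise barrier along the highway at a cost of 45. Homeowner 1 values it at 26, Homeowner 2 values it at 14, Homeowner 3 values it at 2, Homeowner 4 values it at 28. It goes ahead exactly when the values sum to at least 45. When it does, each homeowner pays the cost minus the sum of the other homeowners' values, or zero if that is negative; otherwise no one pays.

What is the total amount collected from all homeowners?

4

Total value 70 ≥ cost 45, so it is built.
Homeowner 1: others sum to 44; max(0, 45 - 44) = 1.
Homeowner 2: others sum to 56; max(0, 45 - 56) = 0.
Homeowner 3: others sum to 68; max(0, 45 - 68) = 0.
Homeowner 4: others sum to 42; max(0, 45 - 42) = 3.
Total collected = 1 + 0 + 0 + 3 = 4.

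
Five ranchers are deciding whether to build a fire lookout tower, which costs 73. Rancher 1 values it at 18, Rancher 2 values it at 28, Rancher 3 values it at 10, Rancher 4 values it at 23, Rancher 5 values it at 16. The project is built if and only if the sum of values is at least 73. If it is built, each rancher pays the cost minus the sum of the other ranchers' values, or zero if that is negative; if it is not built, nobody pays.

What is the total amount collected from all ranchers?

Total value 95 ≥ cost 73, so it is built.
Rancher 1: others sum to 77; max(0, 73 - 77) = 0.
Rancher 2: others sum to 67; max(0, 73 - 67) = 6.
Rancher 3: others sum to 85; max(0, 73 - 85) = 0.
Rancher 4: others sum to 72; max(0, 73 - 72) = 1.
Rancher 5: others sum to 79; max(0, 73 - 79) = 0.
Total collected = 0 + 6 + 0 + 1 + 0 = 7.

7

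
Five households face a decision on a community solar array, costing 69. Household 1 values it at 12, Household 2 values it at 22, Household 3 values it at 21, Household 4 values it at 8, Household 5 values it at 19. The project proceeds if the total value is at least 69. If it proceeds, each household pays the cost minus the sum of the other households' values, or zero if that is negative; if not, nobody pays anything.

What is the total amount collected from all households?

Total value 82 ≥ cost 69, so it is built.
Household 1: others sum to 70; max(0, 69 - 70) = 0.
Household 2: others sum to 60; max(0, 69 - 60) = 9.
Household 3: others sum to 61; max(0, 69 - 61) = 8.
Household 4: others sum to 74; max(0, 69 - 74) = 0.
Household 5: others sum to 63; max(0, 69 - 63) = 6.
Total collected = 0 + 9 + 8 + 0 + 6 = 23.

23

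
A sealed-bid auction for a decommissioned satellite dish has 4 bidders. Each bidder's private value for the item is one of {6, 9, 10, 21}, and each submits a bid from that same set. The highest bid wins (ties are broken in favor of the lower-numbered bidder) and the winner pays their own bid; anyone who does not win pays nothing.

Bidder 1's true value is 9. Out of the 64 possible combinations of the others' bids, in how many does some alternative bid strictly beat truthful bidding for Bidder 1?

Others bid (6, 6, 6): truth gives 0; bid 6 gives 3 > 0. Violating.
Others bid (6, 6, 9): truth gives 0; no alternative beats it.
Others bid (6, 6, 10): truth gives 0; no alternative beats it.
(Checking all 64 profiles: 1 has a profitable deviation, 63 do not.)

1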